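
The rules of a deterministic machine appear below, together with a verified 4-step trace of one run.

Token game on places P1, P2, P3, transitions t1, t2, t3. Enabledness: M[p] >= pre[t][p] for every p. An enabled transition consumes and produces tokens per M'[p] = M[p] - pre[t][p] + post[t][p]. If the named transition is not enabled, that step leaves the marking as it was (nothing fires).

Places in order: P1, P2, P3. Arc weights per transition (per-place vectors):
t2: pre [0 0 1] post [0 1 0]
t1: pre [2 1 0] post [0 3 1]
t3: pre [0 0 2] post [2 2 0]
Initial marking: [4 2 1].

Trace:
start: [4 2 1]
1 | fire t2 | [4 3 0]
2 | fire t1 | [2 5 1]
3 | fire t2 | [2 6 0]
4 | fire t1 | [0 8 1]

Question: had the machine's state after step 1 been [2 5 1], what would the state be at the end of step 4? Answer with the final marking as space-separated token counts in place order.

0 8 1

state after step 1 := [2 5 1]
2 | fire t1 | [0 7 2]
3 | fire t2 | [0 8 1]
4 | fire t1 | [0 8 1]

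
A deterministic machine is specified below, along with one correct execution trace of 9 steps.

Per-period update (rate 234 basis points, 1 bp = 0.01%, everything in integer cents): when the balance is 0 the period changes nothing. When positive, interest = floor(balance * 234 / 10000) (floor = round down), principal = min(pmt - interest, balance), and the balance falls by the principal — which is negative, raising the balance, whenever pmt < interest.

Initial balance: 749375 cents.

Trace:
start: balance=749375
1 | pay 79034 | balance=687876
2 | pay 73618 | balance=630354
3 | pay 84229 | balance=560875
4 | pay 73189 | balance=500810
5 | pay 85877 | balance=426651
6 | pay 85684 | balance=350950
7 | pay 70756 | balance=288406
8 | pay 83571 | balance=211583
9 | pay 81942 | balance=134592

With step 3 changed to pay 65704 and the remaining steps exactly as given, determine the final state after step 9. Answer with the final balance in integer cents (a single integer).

155874

(re-executing from step 3 with the substitution; state before step 3: balance=630354)
3 | pay 65704 | balance=579400
4 | pay 73189 | balance=519768
5 | pay 85877 | balance=446053
6 | pay 85684 | balance=370806
7 | pay 70756 | balance=308726
8 | pay 83571 | balance=232379
9 | pay 81942 | balance=155874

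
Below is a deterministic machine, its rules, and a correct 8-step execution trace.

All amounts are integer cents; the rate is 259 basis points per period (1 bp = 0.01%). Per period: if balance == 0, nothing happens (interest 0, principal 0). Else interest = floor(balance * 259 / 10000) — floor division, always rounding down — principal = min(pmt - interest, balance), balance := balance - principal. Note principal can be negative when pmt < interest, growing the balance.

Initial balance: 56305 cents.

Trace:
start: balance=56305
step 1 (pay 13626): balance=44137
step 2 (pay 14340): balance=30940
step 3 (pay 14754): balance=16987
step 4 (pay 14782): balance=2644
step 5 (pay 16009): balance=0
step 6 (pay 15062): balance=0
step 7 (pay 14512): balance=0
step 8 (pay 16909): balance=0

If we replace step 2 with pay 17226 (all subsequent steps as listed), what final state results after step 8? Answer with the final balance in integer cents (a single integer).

0

(re-executing from step 2 with the substitution; state before step 2: balance=44137)
step 2 (pay 17226): balance=28054
step 3 (pay 14754): balance=14026
step 4 (pay 14782): balance=0
step 5 (pay 16009): balance=0
step 6 (pay 15062): balance=0
step 7 (pay 14512): balance=0
step 8 (pay 16909): balance=0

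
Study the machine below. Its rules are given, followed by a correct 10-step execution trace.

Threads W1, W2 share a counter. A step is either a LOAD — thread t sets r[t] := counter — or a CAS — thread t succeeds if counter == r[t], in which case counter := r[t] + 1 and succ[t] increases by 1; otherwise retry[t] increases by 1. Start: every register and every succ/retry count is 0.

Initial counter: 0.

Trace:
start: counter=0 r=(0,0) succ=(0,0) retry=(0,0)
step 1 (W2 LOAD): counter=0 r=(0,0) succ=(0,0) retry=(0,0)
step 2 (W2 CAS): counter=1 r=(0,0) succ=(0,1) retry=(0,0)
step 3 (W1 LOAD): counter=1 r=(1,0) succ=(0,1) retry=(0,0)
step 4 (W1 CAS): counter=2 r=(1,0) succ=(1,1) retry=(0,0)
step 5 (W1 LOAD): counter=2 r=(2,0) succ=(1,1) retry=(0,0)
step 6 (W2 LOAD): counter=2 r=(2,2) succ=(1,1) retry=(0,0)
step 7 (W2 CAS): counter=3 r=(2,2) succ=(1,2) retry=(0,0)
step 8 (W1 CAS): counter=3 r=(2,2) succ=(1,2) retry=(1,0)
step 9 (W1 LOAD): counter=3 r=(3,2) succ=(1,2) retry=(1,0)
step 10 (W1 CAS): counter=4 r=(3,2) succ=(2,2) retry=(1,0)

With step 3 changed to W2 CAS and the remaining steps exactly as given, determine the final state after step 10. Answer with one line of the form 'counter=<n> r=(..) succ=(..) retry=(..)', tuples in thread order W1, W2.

(re-executing from step 3 with the substitution; state before step 3: counter=1 r=(0,0) succ=(0,1) retry=(0,0))
step 3 (W2 CAS): counter=1 r=(0,0) succ=(0,1) retry=(0,1)
step 4 (W1 CAS): counter=1 r=(0,0) succ=(0,1) retry=(1,1)
step 5 (W1 LOAD): counter=1 r=(1,0) succ=(0,1) retry=(1,1)
step 6 (W2 LOAD): counter=1 r=(1,1) succ=(0,1) retry=(1,1)
step 7 (W2 CAS): counter=2 r=(1,1) succ=(0,2) retry=(1,1)
step 8 (W1 CAS): counter=2 r=(1,1) succ=(0,2) retry=(2,1)
step 9 (W1 LOAD): counter=2 r=(2,1) succ=(0,2) retry=(2,1)
step 10 (W1 CAS): counter=3 r=(2,1) succ=(1,2) retry=(2,1)

counter=3 r=(2,1) succ=(1,2) retry=(2,1)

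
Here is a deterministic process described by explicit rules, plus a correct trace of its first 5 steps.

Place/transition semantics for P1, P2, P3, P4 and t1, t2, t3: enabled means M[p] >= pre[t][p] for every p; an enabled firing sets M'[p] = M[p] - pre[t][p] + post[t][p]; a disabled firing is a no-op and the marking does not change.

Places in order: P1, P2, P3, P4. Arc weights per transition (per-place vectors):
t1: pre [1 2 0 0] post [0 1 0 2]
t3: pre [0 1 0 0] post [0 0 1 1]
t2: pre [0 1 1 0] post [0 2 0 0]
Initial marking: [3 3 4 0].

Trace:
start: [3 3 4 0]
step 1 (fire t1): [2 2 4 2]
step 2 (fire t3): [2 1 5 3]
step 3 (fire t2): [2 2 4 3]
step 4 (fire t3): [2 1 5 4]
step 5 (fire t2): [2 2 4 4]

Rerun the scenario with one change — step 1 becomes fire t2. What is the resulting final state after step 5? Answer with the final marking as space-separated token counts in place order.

(re-executing from step 1 with the substitution; state before step 1: [3 3 4 0])
step 1 (fire t2): [3 4 3 0]
step 2 (fire t3): [3 3 4 1]
step 3 (fire t2): [3 4 3 1]
step 4 (fire t3): [3 3 4 2]
step 5 (fire t2): [3 4 3 2]

3 4 3 2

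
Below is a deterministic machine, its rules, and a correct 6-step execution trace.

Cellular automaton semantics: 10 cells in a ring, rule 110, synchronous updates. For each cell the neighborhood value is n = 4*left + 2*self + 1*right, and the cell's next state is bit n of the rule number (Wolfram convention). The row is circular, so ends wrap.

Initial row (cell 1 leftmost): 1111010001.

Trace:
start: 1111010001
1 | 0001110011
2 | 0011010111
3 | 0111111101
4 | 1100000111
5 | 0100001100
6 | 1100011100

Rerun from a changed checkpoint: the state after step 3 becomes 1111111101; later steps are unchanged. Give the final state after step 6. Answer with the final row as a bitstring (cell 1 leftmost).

state after step 3 := 1111111101
4 | 0000000111
5 | 0000001101
6 | 0000011111

0000011111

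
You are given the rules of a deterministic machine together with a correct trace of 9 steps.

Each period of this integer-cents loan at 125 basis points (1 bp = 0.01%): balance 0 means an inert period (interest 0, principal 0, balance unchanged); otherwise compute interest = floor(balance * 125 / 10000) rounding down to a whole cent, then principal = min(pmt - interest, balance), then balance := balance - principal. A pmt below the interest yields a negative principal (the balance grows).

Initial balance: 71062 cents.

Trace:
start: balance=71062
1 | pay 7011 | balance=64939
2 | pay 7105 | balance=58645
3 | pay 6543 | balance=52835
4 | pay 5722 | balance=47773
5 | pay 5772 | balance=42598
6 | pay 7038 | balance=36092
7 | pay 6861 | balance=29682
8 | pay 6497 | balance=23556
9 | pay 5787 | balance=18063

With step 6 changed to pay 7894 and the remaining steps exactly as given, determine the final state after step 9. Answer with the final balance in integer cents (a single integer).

17174

(re-executing from step 6 with the substitution; state before step 6: balance=42598)
6 | pay 7894 | balance=35236
7 | pay 6861 | balance=28815
8 | pay 6497 | balance=22678
9 | pay 5787 | balance=17174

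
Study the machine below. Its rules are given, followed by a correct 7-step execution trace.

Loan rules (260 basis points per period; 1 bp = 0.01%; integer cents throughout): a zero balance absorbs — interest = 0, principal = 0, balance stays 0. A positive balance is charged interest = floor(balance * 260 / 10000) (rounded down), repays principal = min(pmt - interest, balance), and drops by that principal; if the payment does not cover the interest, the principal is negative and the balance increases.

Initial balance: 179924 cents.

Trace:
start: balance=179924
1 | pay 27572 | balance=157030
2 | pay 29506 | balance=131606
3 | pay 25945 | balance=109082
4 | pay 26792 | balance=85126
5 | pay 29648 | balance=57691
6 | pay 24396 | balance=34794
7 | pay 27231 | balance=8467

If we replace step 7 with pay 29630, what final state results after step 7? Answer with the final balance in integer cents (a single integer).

6068

(re-executing from step 7 with the substitution; state before step 7: balance=34794)
7 | pay 29630 | balance=6068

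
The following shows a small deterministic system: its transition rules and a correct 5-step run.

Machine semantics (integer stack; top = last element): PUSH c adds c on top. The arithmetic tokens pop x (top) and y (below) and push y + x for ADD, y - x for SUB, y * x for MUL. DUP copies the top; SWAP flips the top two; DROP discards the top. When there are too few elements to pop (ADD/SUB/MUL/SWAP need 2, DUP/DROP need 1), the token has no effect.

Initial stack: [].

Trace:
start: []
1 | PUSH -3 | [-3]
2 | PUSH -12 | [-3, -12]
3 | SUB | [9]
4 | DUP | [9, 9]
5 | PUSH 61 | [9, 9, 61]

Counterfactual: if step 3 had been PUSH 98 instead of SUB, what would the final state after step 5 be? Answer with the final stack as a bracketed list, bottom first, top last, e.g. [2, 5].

(re-executing from step 3 with the substitution; state before step 3: [-3, -12])
3 | PUSH 98 | [-3, -12, 98]
4 | DUP | [-3, -12, 98, 98]
5 | PUSH 61 | [-3, -12, 98, 98, 61]

[-3, -12, 98, 98, 61]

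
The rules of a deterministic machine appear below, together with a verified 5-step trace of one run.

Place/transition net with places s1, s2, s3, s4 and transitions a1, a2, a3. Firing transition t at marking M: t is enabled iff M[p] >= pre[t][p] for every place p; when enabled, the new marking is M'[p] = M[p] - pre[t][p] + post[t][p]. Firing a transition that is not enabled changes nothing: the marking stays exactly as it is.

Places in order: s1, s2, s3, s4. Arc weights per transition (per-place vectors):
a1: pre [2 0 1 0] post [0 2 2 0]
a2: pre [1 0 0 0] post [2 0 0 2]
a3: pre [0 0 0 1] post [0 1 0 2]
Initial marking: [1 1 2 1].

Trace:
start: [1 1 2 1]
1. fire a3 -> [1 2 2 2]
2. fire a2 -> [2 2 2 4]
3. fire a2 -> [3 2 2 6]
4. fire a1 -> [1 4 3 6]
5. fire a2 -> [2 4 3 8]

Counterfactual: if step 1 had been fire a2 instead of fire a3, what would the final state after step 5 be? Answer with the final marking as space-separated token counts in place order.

(re-executing from step 1 with the substitution; state before step 1: [1 1 2 1])
1. fire a2 -> [2 1 2 3]
2. fire a2 -> [3 1 2 5]
3. fire a2 -> [4 1 2 7]
4. fire a1 -> [2 3 3 7]
5. fire a2 -> [3 3 3 9]

3 3 3 9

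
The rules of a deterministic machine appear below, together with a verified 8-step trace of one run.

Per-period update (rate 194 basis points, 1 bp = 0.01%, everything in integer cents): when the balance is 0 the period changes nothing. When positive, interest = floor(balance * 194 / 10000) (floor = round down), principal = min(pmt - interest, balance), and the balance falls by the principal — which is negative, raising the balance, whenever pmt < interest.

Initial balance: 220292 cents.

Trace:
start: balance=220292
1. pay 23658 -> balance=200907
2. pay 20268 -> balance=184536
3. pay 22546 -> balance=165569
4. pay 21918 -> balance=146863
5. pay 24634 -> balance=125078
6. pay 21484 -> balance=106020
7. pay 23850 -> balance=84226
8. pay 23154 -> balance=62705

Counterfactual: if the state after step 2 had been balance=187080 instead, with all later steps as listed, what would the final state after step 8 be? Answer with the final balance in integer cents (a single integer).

65561

state after step 2 := balance=187080
3. pay 22546 -> balance=168163
4. pay 21918 -> balance=149507
5. pay 24634 -> balance=127773
6. pay 21484 -> balance=108767
7. pay 23850 -> balance=87027
8. pay 23154 -> balance=65561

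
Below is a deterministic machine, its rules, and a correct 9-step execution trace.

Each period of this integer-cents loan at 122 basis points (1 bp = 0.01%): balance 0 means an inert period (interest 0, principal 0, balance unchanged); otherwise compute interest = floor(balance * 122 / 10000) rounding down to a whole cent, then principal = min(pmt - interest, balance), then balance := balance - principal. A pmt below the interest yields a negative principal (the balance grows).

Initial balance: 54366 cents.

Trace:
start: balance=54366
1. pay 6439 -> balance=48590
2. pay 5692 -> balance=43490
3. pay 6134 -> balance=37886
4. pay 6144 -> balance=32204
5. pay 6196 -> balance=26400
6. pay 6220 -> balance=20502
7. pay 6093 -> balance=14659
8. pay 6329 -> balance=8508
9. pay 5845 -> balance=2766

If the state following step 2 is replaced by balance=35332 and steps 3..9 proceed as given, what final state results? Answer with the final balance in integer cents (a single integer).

state after step 2 := balance=35332
3. pay 6134 -> balance=29629
4. pay 6144 -> balance=23846
5. pay 6196 -> balance=17940
6. pay 6220 -> balance=11938
7. pay 6093 -> balance=5990
8. pay 6329 -> balance=0
9. pay 5845 -> balance=0

0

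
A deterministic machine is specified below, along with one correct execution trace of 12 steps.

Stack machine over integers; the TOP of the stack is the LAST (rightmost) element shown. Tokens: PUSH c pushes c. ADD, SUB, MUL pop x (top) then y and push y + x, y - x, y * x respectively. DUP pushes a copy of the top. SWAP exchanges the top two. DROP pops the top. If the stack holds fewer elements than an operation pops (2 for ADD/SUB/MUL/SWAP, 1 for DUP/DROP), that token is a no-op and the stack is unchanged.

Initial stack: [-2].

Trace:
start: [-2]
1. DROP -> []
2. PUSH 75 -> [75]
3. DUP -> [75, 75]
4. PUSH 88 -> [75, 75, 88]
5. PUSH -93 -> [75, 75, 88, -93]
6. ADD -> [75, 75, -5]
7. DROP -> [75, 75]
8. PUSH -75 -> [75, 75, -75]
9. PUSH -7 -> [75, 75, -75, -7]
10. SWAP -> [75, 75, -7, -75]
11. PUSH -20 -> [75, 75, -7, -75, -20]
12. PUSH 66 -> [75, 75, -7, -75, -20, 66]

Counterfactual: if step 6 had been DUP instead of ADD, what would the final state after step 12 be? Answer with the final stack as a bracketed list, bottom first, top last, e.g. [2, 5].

(re-executing from step 6 with the substitution; state before step 6: [75, 75, 88, -93])
6. DUP -> [75, 75, 88, -93, -93]
7. DROP -> [75, 75, 88, -93]
8. PUSH -75 -> [75, 75, 88, -93, -75]
9. PUSH -7 -> [75, 75, 88, -93, -75, -7]
10. SWAP -> [75, 75, 88, -93, -7, -75]
11. PUSH -20 -> [75, 75, 88, -93, -7, -75, -20]
12. PUSH 66 -> [75, 75, 88, -93, -7, -75, -20, 66]

[75, 75, 88, -93, -7, -75, -20, 66]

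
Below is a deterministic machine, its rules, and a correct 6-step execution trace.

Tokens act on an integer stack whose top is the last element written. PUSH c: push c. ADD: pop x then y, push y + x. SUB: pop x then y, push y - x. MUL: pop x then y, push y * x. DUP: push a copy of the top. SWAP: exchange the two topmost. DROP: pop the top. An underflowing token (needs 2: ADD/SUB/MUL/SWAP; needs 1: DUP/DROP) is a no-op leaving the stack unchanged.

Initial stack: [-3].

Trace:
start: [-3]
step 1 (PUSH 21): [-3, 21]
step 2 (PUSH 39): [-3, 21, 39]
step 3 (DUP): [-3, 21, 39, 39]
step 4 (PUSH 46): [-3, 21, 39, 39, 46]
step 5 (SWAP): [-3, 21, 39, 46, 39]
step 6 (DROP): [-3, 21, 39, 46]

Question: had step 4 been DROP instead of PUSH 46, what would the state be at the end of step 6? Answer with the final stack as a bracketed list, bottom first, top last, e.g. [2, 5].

[-3, 39]

(re-executing from step 4 with the substitution; state before step 4: [-3, 21, 39, 39])
step 4 (DROP): [-3, 21, 39]
step 5 (SWAP): [-3, 39, 21]
step 6 (DROP): [-3, 39]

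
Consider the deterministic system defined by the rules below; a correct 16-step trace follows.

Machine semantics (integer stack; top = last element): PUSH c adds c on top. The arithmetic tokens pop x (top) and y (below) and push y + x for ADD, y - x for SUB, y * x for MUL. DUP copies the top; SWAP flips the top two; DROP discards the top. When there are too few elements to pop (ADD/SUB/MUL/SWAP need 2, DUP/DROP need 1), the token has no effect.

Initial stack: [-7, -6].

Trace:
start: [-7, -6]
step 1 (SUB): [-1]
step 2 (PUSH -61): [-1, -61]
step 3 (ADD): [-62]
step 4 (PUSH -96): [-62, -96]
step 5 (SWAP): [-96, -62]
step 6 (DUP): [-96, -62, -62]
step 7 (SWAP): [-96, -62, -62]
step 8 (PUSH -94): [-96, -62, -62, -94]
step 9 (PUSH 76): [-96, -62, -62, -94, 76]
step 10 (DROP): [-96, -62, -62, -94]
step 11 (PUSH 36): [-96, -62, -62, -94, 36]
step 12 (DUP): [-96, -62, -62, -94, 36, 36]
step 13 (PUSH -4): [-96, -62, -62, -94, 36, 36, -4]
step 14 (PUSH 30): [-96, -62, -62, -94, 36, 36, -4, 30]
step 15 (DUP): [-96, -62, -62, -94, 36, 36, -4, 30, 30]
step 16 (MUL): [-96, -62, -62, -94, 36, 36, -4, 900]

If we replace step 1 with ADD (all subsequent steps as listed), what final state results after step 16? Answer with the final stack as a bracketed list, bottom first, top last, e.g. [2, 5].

[-96, -74, -74, -94, 36, 36, -4, 900]

(re-executing from step 1 with the substitution; state before step 1: [-7, -6])
step 1 (ADD): [-13]
step 2 (PUSH -61): [-13, -61]
step 3 (ADD): [-74]
step 4 (PUSH -96): [-74, -96]
step 5 (SWAP): [-96, -74]
step 6 (DUP): [-96, -74, -74]
step 7 (SWAP): [-96, -74, -74]
step 8 (PUSH -94): [-96, -74, -74, -94]
step 9 (PUSH 76): [-96, -74, -74, -94, 76]
step 10 (DROP): [-96, -74, -74, -94]
step 11 (PUSH 36): [-96, -74, -74, -94, 36]
step 12 (DUP): [-96, -74, -74, -94, 36, 36]
step 13 (PUSH -4): [-96, -74, -74, -94, 36, 36, -4]
step 14 (PUSH 30): [-96, -74, -74, -94, 36, 36, -4, 30]
step 15 (DUP): [-96, -74, -74, -94, 36, 36, -4, 30, 30]
step 16 (MUL): [-96, -74, -74, -94, 36, 36, -4, 900]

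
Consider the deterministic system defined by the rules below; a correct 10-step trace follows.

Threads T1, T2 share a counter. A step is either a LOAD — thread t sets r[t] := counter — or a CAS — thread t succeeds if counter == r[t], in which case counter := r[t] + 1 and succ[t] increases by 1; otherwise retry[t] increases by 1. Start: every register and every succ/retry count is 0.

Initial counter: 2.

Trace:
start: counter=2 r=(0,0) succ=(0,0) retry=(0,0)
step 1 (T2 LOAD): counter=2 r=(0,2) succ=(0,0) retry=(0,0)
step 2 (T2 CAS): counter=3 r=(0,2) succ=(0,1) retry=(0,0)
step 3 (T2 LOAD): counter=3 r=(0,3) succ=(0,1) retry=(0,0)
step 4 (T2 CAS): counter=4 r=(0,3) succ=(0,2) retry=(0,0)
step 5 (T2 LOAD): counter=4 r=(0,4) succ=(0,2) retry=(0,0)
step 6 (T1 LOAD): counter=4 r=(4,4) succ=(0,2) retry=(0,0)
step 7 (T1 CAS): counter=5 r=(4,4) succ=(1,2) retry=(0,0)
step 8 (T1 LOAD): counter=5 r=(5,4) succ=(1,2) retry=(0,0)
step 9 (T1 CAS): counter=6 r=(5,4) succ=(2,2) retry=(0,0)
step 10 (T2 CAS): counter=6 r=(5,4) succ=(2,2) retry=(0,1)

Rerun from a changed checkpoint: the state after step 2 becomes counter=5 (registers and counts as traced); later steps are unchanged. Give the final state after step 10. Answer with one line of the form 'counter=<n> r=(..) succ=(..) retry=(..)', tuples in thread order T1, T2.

counter=8 r=(7,6) succ=(2,2) retry=(0,1)

state after step 2 := counter=5 r=(0,2) succ=(0,1) retry=(0,0)
step 3 (T2 LOAD): counter=5 r=(0,5) succ=(0,1) retry=(0,0)
step 4 (T2 CAS): counter=6 r=(0,5) succ=(0,2) retry=(0,0)
step 5 (T2 LOAD): counter=6 r=(0,6) succ=(0,2) retry=(0,0)
step 6 (T1 LOAD): counter=6 r=(6,6) succ=(0,2) retry=(0,0)
step 7 (T1 CAS): counter=7 r=(6,6) succ=(1,2) retry=(0,0)
step 8 (T1 LOAD): counter=7 r=(7,6) succ=(1,2) retry=(0,0)
step 9 (T1 CAS): counter=8 r=(7,6) succ=(2,2) retry=(0,0)
step 10 (T2 CAS): counter=8 r=(7,6) succ=(2,2) retry=(0,1)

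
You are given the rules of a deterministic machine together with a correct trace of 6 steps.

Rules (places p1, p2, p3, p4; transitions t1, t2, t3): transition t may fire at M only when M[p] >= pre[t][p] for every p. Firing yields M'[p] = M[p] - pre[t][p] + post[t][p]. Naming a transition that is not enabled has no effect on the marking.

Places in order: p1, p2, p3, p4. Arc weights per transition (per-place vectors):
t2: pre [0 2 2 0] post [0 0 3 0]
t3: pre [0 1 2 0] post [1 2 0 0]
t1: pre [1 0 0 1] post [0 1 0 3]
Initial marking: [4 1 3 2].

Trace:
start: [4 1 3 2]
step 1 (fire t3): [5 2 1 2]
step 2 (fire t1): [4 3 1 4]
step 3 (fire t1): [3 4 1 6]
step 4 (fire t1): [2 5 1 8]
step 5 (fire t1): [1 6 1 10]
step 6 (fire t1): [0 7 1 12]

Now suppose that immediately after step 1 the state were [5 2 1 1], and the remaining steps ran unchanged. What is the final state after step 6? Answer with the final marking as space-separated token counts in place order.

state after step 1 := [5 2 1 1]
step 2 (fire t1): [4 3 1 3]
step 3 (fire t1): [3 4 1 5]
step 4 (fire t1): [2 5 1 7]
step 5 (fire t1): [1 6 1 9]
step 6 (fire t1): [0 7 1 11]

0 7 1 11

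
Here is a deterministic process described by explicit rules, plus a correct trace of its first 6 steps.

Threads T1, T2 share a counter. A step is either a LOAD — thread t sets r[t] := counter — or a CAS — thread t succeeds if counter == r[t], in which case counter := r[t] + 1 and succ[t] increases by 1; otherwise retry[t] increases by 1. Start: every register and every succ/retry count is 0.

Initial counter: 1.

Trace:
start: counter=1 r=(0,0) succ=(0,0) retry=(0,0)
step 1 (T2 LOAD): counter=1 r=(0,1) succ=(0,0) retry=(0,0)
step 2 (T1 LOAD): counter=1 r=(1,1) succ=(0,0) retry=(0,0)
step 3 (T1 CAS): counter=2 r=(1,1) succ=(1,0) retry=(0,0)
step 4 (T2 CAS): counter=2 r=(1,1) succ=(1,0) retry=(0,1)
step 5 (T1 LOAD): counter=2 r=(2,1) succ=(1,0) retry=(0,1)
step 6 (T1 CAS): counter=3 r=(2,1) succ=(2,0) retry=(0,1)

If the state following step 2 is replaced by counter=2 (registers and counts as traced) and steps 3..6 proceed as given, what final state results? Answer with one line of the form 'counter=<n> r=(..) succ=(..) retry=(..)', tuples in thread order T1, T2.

state after step 2 := counter=2 r=(1,1) succ=(0,0) retry=(0,0)
step 3 (T1 CAS): counter=2 r=(1,1) succ=(0,0) retry=(1,0)
step 4 (T2 CAS): counter=2 r=(1,1) succ=(0,0) retry=(1,1)
step 5 (T1 LOAD): counter=2 r=(2,1) succ=(0,0) retry=(1,1)
step 6 (T1 CAS): counter=3 r=(2,1) succ=(1,0) retry=(1,1)

counter=3 r=(2,1) succ=(1,0) retry=(1,1)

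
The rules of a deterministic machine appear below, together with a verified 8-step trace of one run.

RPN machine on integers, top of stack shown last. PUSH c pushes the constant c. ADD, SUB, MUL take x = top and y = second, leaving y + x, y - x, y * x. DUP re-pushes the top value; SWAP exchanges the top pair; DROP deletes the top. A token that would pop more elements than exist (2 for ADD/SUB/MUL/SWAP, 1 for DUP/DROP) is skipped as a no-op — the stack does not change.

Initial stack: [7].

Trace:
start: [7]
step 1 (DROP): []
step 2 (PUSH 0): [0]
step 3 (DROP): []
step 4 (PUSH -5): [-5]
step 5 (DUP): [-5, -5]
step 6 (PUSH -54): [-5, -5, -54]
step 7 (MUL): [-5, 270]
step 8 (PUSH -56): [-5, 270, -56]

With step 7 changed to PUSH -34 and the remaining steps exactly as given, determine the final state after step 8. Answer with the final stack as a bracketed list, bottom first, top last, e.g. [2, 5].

(re-executing from step 7 with the substitution; state before step 7: [-5, -5, -54])
step 7 (PUSH -34): [-5, -5, -54, -34]
step 8 (PUSH -56): [-5, -5, -54, -34, -56]

[-5, -5, -54, -34, -56]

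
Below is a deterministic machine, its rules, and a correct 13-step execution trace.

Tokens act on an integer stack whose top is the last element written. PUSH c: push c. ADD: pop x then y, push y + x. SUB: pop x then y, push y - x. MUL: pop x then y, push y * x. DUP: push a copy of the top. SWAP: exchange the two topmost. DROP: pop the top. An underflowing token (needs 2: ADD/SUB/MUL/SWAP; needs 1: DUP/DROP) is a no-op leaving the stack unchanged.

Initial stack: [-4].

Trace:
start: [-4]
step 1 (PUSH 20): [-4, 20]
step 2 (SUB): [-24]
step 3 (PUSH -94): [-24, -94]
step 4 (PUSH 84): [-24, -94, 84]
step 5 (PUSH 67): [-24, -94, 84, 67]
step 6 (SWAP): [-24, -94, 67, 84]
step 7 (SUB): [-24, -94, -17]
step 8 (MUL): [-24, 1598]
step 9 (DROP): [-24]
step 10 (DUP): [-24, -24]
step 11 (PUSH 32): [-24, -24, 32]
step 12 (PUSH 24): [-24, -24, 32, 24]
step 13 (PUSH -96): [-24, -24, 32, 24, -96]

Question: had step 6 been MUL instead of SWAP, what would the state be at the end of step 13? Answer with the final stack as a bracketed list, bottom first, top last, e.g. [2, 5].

(re-executing from step 6 with the substitution; state before step 6: [-24, -94, 84, 67])
step 6 (MUL): [-24, -94, 5628]
step 7 (SUB): [-24, -5722]
step 8 (MUL): [137328]
step 9 (DROP): []
step 10 (DUP): []
step 11 (PUSH 32): [32]
step 12 (PUSH 24): [32, 24]
step 13 (PUSH -96): [32, 24, -96]

[32, 24, -96]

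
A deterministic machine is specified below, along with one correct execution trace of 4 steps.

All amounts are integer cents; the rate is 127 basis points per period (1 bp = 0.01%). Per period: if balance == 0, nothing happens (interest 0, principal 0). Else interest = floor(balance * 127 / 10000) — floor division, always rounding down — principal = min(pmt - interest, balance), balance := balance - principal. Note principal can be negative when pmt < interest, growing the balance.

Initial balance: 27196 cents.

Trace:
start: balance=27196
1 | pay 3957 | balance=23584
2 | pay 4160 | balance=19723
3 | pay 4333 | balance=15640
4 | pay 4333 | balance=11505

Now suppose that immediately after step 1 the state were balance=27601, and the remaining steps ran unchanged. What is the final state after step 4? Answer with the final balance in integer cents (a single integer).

state after step 1 := balance=27601
2 | pay 4160 | balance=23791
3 | pay 4333 | balance=19760
4 | pay 4333 | balance=15677

15677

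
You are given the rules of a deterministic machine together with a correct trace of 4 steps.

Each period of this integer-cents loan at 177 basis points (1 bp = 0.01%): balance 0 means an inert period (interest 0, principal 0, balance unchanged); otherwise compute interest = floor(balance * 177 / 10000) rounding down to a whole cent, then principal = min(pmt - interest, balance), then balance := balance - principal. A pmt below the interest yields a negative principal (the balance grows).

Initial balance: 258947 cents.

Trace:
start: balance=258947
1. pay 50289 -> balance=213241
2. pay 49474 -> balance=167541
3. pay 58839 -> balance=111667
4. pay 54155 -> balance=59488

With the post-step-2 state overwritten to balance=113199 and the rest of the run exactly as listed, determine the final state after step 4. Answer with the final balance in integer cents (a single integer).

3205

state after step 2 := balance=113199
3. pay 58839 -> balance=56363
4. pay 54155 -> balance=3205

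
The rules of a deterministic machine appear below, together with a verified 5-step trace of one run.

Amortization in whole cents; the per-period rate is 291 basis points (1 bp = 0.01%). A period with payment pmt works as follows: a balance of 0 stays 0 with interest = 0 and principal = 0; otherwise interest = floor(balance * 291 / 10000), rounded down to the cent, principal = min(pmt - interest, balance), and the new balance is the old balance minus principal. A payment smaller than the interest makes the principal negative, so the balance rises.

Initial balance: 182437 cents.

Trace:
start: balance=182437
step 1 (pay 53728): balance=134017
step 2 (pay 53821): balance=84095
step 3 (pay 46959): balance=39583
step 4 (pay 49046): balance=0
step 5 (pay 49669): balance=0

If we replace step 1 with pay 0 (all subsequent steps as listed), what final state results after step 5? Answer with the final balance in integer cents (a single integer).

(re-executing from step 1 with the substitution; state before step 1: balance=182437)
step 1 (pay 0): balance=187745
step 2 (pay 53821): balance=139387
step 3 (pay 46959): balance=96484
step 4 (pay 49046): balance=50245
step 5 (pay 49669): balance=2038

2038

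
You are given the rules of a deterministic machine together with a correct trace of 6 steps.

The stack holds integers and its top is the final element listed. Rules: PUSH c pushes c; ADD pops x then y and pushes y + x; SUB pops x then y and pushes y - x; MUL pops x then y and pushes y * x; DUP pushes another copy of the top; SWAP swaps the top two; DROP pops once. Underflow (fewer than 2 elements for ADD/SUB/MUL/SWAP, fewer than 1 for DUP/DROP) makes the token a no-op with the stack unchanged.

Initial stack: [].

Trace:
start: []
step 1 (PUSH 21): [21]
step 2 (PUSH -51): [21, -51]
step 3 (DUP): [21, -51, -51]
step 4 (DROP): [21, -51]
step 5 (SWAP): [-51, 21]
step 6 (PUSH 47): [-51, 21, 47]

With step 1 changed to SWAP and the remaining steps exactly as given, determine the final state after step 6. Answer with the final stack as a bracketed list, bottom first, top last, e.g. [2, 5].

[-51, 47]

(re-executing from step 1 with the substitution; state before step 1: [])
step 1 (SWAP): []
step 2 (PUSH -51): [-51]
step 3 (DUP): [-51, -51]
step 4 (DROP): [-51]
step 5 (SWAP): [-51]
step 6 (PUSH 47): [-51, 47]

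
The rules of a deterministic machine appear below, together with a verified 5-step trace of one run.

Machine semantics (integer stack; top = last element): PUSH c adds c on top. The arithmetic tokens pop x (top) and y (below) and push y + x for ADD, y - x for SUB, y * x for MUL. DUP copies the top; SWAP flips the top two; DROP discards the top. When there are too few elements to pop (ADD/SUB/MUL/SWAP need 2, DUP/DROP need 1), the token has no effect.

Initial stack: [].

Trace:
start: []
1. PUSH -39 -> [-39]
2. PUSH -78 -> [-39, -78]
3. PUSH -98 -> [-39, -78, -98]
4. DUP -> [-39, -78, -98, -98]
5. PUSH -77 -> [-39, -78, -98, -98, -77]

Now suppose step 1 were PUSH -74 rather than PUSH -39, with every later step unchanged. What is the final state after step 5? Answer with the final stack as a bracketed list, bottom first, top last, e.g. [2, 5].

[-74, -78, -98, -98, -77]

(re-executing from step 1 with the substitution; state before step 1: [])
1. PUSH -74 -> [-74]
2. PUSH -78 -> [-74, -78]
3. PUSH -98 -> [-74, -78, -98]
4. DUP -> [-74, -78, -98, -98]
5. PUSH -77 -> [-74, -78, -98, -98, -77]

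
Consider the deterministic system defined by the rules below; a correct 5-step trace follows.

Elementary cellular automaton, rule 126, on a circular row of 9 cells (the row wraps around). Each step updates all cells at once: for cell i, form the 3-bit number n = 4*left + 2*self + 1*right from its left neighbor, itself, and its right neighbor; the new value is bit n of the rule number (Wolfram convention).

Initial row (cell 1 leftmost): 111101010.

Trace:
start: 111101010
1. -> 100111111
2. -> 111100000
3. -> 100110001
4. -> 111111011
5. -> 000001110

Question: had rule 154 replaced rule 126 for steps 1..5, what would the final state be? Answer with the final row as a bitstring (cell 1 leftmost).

000001110

(re-executing steps 1..5 under rule 154; state before step 1: 111101010)
1. -> 111000000
2. -> 110100001
3. -> 100010011
4. -> 010101111
5. -> 000001110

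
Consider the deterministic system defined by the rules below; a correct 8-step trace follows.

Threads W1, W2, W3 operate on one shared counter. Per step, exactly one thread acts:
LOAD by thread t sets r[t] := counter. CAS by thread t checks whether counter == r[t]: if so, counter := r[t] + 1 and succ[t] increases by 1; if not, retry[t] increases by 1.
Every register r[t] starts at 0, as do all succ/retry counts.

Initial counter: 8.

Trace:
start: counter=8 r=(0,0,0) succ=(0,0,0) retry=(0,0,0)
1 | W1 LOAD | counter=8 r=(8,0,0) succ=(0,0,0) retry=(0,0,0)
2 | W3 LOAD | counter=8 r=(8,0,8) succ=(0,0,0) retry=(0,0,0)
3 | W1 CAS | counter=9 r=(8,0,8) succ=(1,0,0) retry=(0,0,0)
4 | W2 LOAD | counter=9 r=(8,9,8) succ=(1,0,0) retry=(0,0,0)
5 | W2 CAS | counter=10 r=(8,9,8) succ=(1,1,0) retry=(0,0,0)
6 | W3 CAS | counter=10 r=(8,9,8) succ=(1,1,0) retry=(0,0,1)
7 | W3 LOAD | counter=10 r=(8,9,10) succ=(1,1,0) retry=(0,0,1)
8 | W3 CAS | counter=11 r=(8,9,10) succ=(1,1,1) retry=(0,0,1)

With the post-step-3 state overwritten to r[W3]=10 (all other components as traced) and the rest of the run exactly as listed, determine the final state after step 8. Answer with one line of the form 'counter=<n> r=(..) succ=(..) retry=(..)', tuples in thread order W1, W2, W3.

state after step 3 := counter=9 r=(8,0,10) succ=(1,0,0) retry=(0,0,0)
4 | W2 LOAD | counter=9 r=(8,9,10) succ=(1,0,0) retry=(0,0,0)
5 | W2 CAS | counter=10 r=(8,9,10) succ=(1,1,0) retry=(0,0,0)
6 | W3 CAS | counter=11 r=(8,9,10) succ=(1,1,1) retry=(0,0,0)
7 | W3 LOAD | counter=11 r=(8,9,11) succ=(1,1,1) retry=(0,0,0)
8 | W3 CAS | counter=12 r=(8,9,11) succ=(1,1,2) retry=(0,0,0)

counter=12 r=(8,9,11) succ=(1,1,2) retry=(0,0,0)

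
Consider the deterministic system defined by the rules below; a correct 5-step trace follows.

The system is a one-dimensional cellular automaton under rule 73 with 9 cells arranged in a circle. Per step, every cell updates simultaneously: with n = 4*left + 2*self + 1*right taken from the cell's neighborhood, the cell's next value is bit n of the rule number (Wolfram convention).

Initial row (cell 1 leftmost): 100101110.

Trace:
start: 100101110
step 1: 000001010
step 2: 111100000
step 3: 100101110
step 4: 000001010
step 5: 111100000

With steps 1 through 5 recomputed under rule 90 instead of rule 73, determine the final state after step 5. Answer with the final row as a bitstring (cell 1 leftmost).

111101010

(re-executing steps 1..5 under rule 90; state before step 1: 100101110)
step 1: 011001010
step 2: 111110001
step 3: 000011011
step 4: 100111011
step 5: 111101010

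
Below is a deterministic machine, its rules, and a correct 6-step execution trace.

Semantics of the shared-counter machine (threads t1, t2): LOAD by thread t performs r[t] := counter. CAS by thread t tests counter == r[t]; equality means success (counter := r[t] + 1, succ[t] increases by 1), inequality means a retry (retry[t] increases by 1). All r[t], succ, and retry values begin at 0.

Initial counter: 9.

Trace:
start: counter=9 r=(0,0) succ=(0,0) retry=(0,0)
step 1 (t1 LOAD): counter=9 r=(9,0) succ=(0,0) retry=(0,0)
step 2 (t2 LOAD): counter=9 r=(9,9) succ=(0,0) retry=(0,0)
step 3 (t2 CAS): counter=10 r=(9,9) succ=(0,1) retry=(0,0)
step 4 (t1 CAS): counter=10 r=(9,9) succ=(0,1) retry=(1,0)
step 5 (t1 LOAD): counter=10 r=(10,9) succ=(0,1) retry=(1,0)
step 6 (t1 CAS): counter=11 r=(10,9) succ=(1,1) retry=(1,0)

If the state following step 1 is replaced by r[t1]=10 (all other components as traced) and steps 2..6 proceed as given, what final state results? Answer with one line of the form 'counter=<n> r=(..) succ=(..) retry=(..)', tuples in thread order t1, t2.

state after step 1 := counter=9 r=(10,0) succ=(0,0) retry=(0,0)
step 2 (t2 LOAD): counter=9 r=(10,9) succ=(0,0) retry=(0,0)
step 3 (t2 CAS): counter=10 r=(10,9) succ=(0,1) retry=(0,0)
step 4 (t1 CAS): counter=11 r=(10,9) succ=(1,1) retry=(0,0)
step 5 (t1 LOAD): counter=11 r=(11,9) succ=(1,1) retry=(0,0)
step 6 (t1 CAS): counter=12 r=(11,9) succ=(2,1) retry=(0,0)

counter=12 r=(11,9) succ=(2,1) retry=(0,0)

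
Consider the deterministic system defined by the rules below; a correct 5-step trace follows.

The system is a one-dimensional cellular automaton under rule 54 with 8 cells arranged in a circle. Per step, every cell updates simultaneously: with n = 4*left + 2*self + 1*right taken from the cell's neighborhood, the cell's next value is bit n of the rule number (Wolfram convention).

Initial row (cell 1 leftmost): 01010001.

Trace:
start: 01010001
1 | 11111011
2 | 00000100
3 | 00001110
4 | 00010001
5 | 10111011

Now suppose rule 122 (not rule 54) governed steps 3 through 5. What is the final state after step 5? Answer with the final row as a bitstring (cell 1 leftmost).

10101010

(re-executing steps 3..5 under rule 122; state before step 3: 00000100)
3 | 00001010
4 | 00010101
5 | 10101010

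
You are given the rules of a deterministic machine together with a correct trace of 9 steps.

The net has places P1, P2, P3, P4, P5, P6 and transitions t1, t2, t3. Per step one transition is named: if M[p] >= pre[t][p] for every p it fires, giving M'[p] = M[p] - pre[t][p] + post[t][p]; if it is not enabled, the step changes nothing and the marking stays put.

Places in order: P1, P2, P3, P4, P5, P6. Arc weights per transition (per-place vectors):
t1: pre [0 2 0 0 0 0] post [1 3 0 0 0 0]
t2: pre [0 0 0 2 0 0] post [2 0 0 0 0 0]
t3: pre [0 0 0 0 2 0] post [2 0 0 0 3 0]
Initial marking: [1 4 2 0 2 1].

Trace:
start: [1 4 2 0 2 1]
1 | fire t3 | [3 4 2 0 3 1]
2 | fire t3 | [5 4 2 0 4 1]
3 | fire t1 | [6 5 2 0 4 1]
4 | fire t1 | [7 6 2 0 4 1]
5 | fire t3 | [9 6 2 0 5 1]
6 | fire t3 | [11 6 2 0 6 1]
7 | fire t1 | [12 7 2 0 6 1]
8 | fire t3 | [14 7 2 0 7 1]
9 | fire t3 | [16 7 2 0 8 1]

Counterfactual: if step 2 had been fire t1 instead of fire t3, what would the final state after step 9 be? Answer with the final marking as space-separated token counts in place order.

15 8 2 0 7 1

(re-executing from step 2 with the substitution; state before step 2: [3 4 2 0 3 1])
2 | fire t1 | [4 5 2 0 3 1]
3 | fire t1 | [5 6 2 0 3 1]
4 | fire t1 | [6 7 2 0 3 1]
5 | fire t3 | [8 7 2 0 4 1]
6 | fire t3 | [10 7 2 0 5 1]
7 | fire t1 | [11 8 2 0 5 1]
8 | fire t3 | [13 8 2 0 6 1]
9 | fire t3 | [15 8 2 0 7 1]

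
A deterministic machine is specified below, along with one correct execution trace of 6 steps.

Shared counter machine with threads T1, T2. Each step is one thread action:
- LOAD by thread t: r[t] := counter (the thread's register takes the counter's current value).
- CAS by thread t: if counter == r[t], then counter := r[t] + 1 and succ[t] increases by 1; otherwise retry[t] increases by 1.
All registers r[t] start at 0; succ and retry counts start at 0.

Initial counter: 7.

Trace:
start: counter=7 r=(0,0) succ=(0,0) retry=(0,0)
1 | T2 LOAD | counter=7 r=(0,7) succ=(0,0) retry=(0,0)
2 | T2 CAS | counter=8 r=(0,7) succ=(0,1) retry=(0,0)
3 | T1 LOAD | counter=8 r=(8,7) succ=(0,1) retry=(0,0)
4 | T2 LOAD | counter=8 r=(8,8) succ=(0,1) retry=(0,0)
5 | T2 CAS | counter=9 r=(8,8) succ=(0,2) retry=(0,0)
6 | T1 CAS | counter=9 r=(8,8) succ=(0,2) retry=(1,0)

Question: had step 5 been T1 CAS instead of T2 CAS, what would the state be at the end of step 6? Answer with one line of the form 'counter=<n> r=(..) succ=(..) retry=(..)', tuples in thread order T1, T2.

counter=9 r=(8,8) succ=(1,1) retry=(1,0)

(re-executing from step 5 with the substitution; state before step 5: counter=8 r=(8,8) succ=(0,1) retry=(0,0))
5 | T1 CAS | counter=9 r=(8,8) succ=(1,1) retry=(0,0)
6 | T1 CAS | counter=9 r=(8,8) succ=(1,1) retry=(1,0)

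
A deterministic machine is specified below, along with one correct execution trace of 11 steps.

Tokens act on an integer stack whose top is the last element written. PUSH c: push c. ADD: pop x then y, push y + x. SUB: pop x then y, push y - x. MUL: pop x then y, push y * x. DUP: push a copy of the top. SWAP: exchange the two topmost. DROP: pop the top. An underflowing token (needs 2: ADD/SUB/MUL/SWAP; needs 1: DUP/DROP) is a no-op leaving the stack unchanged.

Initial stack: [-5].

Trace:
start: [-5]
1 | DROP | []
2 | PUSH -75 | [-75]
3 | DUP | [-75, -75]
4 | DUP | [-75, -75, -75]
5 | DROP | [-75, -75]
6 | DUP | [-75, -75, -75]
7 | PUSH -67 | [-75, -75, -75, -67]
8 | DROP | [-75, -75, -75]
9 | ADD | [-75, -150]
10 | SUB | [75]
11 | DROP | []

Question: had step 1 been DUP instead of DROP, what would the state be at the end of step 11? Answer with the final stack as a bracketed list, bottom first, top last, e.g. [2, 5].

[-5, -5]

(re-executing from step 1 with the substitution; state before step 1: [-5])
1 | DUP | [-5, -5]
2 | PUSH -75 | [-5, -5, -75]
3 | DUP | [-5, -5, -75, -75]
4 | DUP | [-5, -5, -75, -75, -75]
5 | DROP | [-5, -5, -75, -75]
6 | DUP | [-5, -5, -75, -75, -75]
7 | PUSH -67 | [-5, -5, -75, -75, -75, -67]
8 | DROP | [-5, -5, -75, -75, -75]
9 | ADD | [-5, -5, -75, -150]
10 | SUB | [-5, -5, 75]
11 | DROP | [-5, -5]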